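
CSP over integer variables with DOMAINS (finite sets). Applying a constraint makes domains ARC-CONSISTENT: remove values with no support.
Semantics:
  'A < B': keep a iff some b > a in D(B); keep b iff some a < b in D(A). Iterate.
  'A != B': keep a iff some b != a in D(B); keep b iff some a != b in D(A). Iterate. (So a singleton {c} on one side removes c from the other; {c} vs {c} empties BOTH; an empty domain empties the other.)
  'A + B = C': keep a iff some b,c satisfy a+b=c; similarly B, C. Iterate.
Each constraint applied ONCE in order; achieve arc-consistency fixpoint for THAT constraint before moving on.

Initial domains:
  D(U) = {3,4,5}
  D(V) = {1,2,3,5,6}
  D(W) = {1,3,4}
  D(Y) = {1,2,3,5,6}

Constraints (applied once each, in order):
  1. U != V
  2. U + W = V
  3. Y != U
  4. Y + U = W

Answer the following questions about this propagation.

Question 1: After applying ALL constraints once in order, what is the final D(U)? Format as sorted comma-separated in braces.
Answer: {}

Derivation:
Constraint 1 (U != V) on D(U)={3,4,5} D(V)={1,2,3,5,6}: no change
Constraint 2 (U + W = V) on D(U)={3,4,5} D(W)={1,3,4} D(V)={1,2,3,5,6}: W {1,3,4}->{1,3}; V {1,2,3,5,6}->{5,6}
Constraint 3 (Y != U) on D(Y)={1,2,3,5,6} D(U)={3,4,5}: no change
Constraint 4 (Y + U = W) on D(Y)={1,2,3,5,6} D(U)={3,4,5} D(W)={1,3}: Y {1,2,3,5,6}->{}; U {3,4,5}->{}; W {1,3}->{}
So after all 4 constraints: D(U) = {}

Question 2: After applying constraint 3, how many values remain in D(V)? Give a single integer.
Constraint 1 (U != V) on D(U)={3,4,5} D(V)={1,2,3,5,6}: no change
Constraint 2 (U + W = V) on D(U)={3,4,5} D(W)={1,3,4} D(V)={1,2,3,5,6}: W {1,3,4}->{1,3}; V {1,2,3,5,6}->{5,6}
Constraint 3 (Y != U) on D(Y)={1,2,3,5,6} D(U)={3,4,5}: no change
So after constraint 3: D(V)={5,6}, size = 2

Answer: 2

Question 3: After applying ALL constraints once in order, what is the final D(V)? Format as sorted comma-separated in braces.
Answer: {5,6}

Derivation:
Constraint 1 (U != V) on D(U)={3,4,5} D(V)={1,2,3,5,6}: no change
Constraint 2 (U + W = V) on D(U)={3,4,5} D(W)={1,3,4} D(V)={1,2,3,5,6}: W {1,3,4}->{1,3}; V {1,2,3,5,6}->{5,6}
Constraint 3 (Y != U) on D(Y)={1,2,3,5,6} D(U)={3,4,5}: no change
Constraint 4 (Y + U = W) on D(Y)={1,2,3,5,6} D(U)={3,4,5} D(W)={1,3}: Y {1,2,3,5,6}->{}; U {3,4,5}->{}; W {1,3}->{}
So after all 4 constraints: D(V) = {5,6}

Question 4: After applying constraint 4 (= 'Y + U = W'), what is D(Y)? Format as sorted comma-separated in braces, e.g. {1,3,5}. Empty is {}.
Constraint 1 (U != V) on D(U)={3,4,5} D(V)={1,2,3,5,6}: no change
Constraint 2 (U + W = V) on D(U)={3,4,5} D(W)={1,3,4} D(V)={1,2,3,5,6}: W {1,3,4}->{1,3}; V {1,2,3,5,6}->{5,6}
Constraint 3 (Y != U) on D(Y)={1,2,3,5,6} D(U)={3,4,5}: no change
Constraint 4 (Y + U = W) on D(Y)={1,2,3,5,6} D(U)={3,4,5} D(W)={1,3}: Y {1,2,3,5,6}->{}; U {3,4,5}->{}; W {1,3}->{}
So after constraint 4: D(Y) = {}

Answer: {}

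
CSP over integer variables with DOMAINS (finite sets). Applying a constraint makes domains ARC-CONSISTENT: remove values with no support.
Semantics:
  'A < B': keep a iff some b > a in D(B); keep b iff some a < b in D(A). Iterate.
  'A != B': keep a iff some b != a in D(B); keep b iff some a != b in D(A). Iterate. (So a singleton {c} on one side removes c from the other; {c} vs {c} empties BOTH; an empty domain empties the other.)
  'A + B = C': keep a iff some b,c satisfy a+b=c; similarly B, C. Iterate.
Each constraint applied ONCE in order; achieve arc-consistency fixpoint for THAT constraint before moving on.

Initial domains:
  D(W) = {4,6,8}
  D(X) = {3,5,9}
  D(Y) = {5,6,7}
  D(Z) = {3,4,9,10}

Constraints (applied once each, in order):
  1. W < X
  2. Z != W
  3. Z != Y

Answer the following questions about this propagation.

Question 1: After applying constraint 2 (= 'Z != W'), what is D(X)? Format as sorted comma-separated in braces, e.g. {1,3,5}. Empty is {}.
Answer: {5,9}

Derivation:
Constraint 1 (W < X) on D(W)={4,6,8} D(X)={3,5,9}: X {3,5,9}->{5,9}
Constraint 2 (Z != W) on D(Z)={3,4,9,10} D(W)={4,6,8}: no change
So after constraint 2: D(X) = {5,9}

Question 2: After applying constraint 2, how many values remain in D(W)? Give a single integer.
Answer: 3

Derivation:
Constraint 1 (W < X) on D(W)={4,6,8} D(X)={3,5,9}: X {3,5,9}->{5,9}
Constraint 2 (Z != W) on D(Z)={3,4,9,10} D(W)={4,6,8}: no change
So after constraint 2: D(W)={4,6,8}, size = 3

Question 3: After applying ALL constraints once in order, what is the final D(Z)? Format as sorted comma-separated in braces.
Constraint 1 (W < X) on D(W)={4,6,8} D(X)={3,5,9}: X {3,5,9}->{5,9}
Constraint 2 (Z != W) on D(Z)={3,4,9,10} D(W)={4,6,8}: no change
Constraint 3 (Z != Y) on D(Z)={3,4,9,10} D(Y)={5,6,7}: no change
So after all 3 constraints: D(Z) = {3,4,9,10}

Answer: {3,4,9,10}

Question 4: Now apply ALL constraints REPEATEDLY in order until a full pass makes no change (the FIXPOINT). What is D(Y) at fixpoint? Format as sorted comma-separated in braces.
Answer: {5,6,7}

Derivation:
pass 0 (initial): D(Y)={5,6,7}
pass 1: X {3,5,9}->{5,9}
pass 2: no change
Fixpoint after 2 passes: D(Y) = {5,6,7}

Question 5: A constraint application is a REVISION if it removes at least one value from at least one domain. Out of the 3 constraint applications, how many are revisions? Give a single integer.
Constraint 1 (W < X) on D(W)={4,6,8} D(X)={3,5,9}: X {3,5,9}->{5,9} => REVISION
Constraint 2 (Z != W) on D(Z)={3,4,9,10} D(W)={4,6,8}: no change => not a revision
Constraint 3 (Z != Y) on D(Z)={3,4,9,10} D(Y)={5,6,7}: no change => not a revision
Total revisions = 1

Answer: 1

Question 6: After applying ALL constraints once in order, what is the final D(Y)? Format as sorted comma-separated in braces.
Constraint 1 (W < X) on D(W)={4,6,8} D(X)={3,5,9}: X {3,5,9}->{5,9}
Constraint 2 (Z != W) on D(Z)={3,4,9,10} D(W)={4,6,8}: no change
Constraint 3 (Z != Y) on D(Z)={3,4,9,10} D(Y)={5,6,7}: no change
So after all 3 constraints: D(Y) = {5,6,7}

Answer: {5,6,7}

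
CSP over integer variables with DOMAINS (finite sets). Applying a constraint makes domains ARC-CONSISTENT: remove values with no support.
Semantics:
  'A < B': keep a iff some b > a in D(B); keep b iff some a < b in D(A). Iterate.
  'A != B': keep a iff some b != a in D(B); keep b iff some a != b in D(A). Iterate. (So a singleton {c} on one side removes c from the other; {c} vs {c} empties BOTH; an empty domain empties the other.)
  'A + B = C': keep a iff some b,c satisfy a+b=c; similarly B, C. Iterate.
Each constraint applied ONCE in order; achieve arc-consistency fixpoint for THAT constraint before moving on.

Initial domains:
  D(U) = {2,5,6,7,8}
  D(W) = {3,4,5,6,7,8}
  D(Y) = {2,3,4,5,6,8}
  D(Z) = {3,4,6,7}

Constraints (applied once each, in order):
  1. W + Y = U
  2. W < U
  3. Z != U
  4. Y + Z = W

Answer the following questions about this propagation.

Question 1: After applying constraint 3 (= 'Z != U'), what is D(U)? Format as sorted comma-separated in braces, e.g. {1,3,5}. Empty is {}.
Answer: {5,6,7,8}

Derivation:
Constraint 1 (W + Y = U) on D(W)={3,4,5,6,7,8} D(Y)={2,3,4,5,6,8} D(U)={2,5,6,7,8}: W {3,4,5,6,7,8}->{3,4,5,6}; Y {2,3,4,5,6,8}->{2,3,4,5}; U {2,5,6,7,8}->{5,6,7,8}
Constraint 2 (W < U) on D(W)={3,4,5,6} D(U)={5,6,7,8}: no change
Constraint 3 (Z != U) on D(Z)={3,4,6,7} D(U)={5,6,7,8}: no change
So after constraint 3: D(U) = {5,6,7,8}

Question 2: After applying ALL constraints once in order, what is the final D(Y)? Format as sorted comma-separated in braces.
Constraint 1 (W + Y = U) on D(W)={3,4,5,6,7,8} D(Y)={2,3,4,5,6,8} D(U)={2,5,6,7,8}: W {3,4,5,6,7,8}->{3,4,5,6}; Y {2,3,4,5,6,8}->{2,3,4,5}; U {2,5,6,7,8}->{5,6,7,8}
Constraint 2 (W < U) on D(W)={3,4,5,6} D(U)={5,6,7,8}: no change
Constraint 3 (Z != U) on D(Z)={3,4,6,7} D(U)={5,6,7,8}: no change
Constraint 4 (Y + Z = W) on D(Y)={2,3,4,5} D(Z)={3,4,6,7} D(W)={3,4,5,6}: Y {2,3,4,5}->{2,3}; Z {3,4,6,7}->{3,4}; W {3,4,5,6}->{5,6}
So after all 4 constraints: D(Y) = {2,3}

Answer: {2,3}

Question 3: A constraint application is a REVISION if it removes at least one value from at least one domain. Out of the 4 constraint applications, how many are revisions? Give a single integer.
Constraint 1 (W + Y = U) on D(W)={3,4,5,6,7,8} D(Y)={2,3,4,5,6,8} D(U)={2,5,6,7,8}: W {3,4,5,6,7,8}->{3,4,5,6}; Y {2,3,4,5,6,8}->{2,3,4,5}; U {2,5,6,7,8}->{5,6,7,8} => REVISION
Constraint 2 (W < U) on D(W)={3,4,5,6} D(U)={5,6,7,8}: no change => not a revision
Constraint 3 (Z != U) on D(Z)={3,4,6,7} D(U)={5,6,7,8}: no change => not a revision
Constraint 4 (Y + Z = W) on D(Y)={2,3,4,5} D(Z)={3,4,6,7} D(W)={3,4,5,6}: Y {2,3,4,5}->{2,3}; Z {3,4,6,7}->{3,4}; W {3,4,5,6}->{5,6} => REVISION
Total revisions = 2

Answer: 2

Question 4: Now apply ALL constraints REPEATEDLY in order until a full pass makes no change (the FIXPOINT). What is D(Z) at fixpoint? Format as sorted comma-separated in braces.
pass 0 (initial): D(Z)={3,4,6,7}
pass 1: U {2,5,6,7,8}->{5,6,7,8}; W {3,4,5,6,7,8}->{5,6}; Y {2,3,4,5,6,8}->{2,3}; Z {3,4,6,7}->{3,4}
pass 2: U {5,6,7,8}->{7,8}
pass 3: no change
Fixpoint after 3 passes: D(Z) = {3,4}

Answer: {3,4}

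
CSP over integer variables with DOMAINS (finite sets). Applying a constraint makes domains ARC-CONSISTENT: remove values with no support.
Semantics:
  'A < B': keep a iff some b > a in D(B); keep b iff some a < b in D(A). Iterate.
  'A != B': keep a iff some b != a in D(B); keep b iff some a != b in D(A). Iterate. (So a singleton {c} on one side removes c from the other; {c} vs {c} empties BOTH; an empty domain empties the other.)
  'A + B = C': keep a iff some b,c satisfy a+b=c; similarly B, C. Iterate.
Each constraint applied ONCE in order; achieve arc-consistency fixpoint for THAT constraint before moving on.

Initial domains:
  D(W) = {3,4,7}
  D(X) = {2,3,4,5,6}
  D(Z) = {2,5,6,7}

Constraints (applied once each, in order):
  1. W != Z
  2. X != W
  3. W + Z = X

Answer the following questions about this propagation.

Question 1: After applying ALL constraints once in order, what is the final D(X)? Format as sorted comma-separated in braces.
Constraint 1 (W != Z) on D(W)={3,4,7} D(Z)={2,5,6,7}: no change
Constraint 2 (X != W) on D(X)={2,3,4,5,6} D(W)={3,4,7}: no change
Constraint 3 (W + Z = X) on D(W)={3,4,7} D(Z)={2,5,6,7} D(X)={2,3,4,5,6}: W {3,4,7}->{3,4}; Z {2,5,6,7}->{2}; X {2,3,4,5,6}->{5,6}
So after all 3 constraints: D(X) = {5,6}

Answer: {5,6}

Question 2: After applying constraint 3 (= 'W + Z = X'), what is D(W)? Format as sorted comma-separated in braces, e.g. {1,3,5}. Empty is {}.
Constraint 1 (W != Z) on D(W)={3,4,7} D(Z)={2,5,6,7}: no change
Constraint 2 (X != W) on D(X)={2,3,4,5,6} D(W)={3,4,7}: no change
Constraint 3 (W + Z = X) on D(W)={3,4,7} D(Z)={2,5,6,7} D(X)={2,3,4,5,6}: W {3,4,7}->{3,4}; Z {2,5,6,7}->{2}; X {2,3,4,5,6}->{5,6}
So after constraint 3: D(W) = {3,4}

Answer: {3,4}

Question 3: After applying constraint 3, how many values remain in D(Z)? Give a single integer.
Answer: 1

Derivation:
Constraint 1 (W != Z) on D(W)={3,4,7} D(Z)={2,5,6,7}: no change
Constraint 2 (X != W) on D(X)={2,3,4,5,6} D(W)={3,4,7}: no change
Constraint 3 (W + Z = X) on D(W)={3,4,7} D(Z)={2,5,6,7} D(X)={2,3,4,5,6}: W {3,4,7}->{3,4}; Z {2,5,6,7}->{2}; X {2,3,4,5,6}->{5,6}
So after constraint 3: D(Z)={2}, size = 1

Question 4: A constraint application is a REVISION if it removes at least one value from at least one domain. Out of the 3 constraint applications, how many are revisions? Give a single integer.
Answer: 1

Derivation:
Constraint 1 (W != Z) on D(W)={3,4,7} D(Z)={2,5,6,7}: no change => not a revision
Constraint 2 (X != W) on D(X)={2,3,4,5,6} D(W)={3,4,7}: no change => not a revision
Constraint 3 (W + Z = X) on D(W)={3,4,7} D(Z)={2,5,6,7} D(X)={2,3,4,5,6}: W {3,4,7}->{3,4}; Z {2,5,6,7}->{2}; X {2,3,4,5,6}->{5,6} => REVISION
Total revisions = 1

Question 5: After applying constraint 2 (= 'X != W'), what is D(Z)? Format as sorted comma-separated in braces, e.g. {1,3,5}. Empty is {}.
Constraint 1 (W != Z) on D(W)={3,4,7} D(Z)={2,5,6,7}: no change
Constraint 2 (X != W) on D(X)={2,3,4,5,6} D(W)={3,4,7}: no change
So after constraint 2: D(Z) = {2,5,6,7}

Answer: {2,5,6,7}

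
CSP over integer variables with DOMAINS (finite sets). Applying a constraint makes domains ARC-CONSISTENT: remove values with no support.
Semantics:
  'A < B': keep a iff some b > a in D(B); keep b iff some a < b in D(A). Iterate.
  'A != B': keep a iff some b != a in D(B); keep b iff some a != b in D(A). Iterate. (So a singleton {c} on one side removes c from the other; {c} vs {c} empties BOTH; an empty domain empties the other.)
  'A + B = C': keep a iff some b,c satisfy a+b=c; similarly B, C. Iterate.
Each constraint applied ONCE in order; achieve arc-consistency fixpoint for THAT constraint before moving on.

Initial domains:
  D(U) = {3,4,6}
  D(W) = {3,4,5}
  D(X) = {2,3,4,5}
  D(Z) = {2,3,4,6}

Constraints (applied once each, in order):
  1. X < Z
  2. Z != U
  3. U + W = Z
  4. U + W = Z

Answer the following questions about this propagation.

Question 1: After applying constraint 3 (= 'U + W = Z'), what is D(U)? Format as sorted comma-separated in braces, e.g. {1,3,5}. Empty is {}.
Constraint 1 (X < Z) on D(X)={2,3,4,5} D(Z)={2,3,4,6}: Z {2,3,4,6}->{3,4,6}
Constraint 2 (Z != U) on D(Z)={3,4,6} D(U)={3,4,6}: no change
Constraint 3 (U + W = Z) on D(U)={3,4,6} D(W)={3,4,5} D(Z)={3,4,6}: U {3,4,6}->{3}; W {3,4,5}->{3}; Z {3,4,6}->{6}
So after constraint 3: D(U) = {3}

Answer: {3}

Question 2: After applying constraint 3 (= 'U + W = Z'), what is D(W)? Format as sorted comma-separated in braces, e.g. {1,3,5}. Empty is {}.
Constraint 1 (X < Z) on D(X)={2,3,4,5} D(Z)={2,3,4,6}: Z {2,3,4,6}->{3,4,6}
Constraint 2 (Z != U) on D(Z)={3,4,6} D(U)={3,4,6}: no change
Constraint 3 (U + W = Z) on D(U)={3,4,6} D(W)={3,4,5} D(Z)={3,4,6}: U {3,4,6}->{3}; W {3,4,5}->{3}; Z {3,4,6}->{6}
So after constraint 3: D(W) = {3}

Answer: {3}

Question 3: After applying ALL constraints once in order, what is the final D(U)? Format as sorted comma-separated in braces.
Constraint 1 (X < Z) on D(X)={2,3,4,5} D(Z)={2,3,4,6}: Z {2,3,4,6}->{3,4,6}
Constraint 2 (Z != U) on D(Z)={3,4,6} D(U)={3,4,6}: no change
Constraint 3 (U + W = Z) on D(U)={3,4,6} D(W)={3,4,5} D(Z)={3,4,6}: U {3,4,6}->{3}; W {3,4,5}->{3}; Z {3,4,6}->{6}
Constraint 4 (U + W = Z) on D(U)={3} D(W)={3} D(Z)={6}: no change
So after all 4 constraints: D(U) = {3}

Answer: {3}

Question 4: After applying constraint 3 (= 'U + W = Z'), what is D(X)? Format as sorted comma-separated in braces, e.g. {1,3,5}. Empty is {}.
Answer: {2,3,4,5}

Derivation:
Constraint 1 (X < Z) on D(X)={2,3,4,5} D(Z)={2,3,4,6}: Z {2,3,4,6}->{3,4,6}
Constraint 2 (Z != U) on D(Z)={3,4,6} D(U)={3,4,6}: no change
Constraint 3 (U + W = Z) on D(U)={3,4,6} D(W)={3,4,5} D(Z)={3,4,6}: U {3,4,6}->{3}; W {3,4,5}->{3}; Z {3,4,6}->{6}
So after constraint 3: D(X) = {2,3,4,5}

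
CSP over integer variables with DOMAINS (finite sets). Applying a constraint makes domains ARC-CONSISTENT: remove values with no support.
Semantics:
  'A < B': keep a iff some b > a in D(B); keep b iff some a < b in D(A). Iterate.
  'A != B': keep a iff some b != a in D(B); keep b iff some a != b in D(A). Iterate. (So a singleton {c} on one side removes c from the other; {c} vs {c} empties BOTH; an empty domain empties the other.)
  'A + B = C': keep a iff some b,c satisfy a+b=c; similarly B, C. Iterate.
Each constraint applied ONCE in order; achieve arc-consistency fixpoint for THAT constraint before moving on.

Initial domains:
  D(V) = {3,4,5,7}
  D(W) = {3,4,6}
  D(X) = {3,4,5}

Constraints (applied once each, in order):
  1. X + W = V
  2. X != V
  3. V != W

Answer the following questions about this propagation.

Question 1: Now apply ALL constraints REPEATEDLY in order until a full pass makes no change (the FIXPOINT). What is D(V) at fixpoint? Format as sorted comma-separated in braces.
Answer: {7}

Derivation:
pass 0 (initial): D(V)={3,4,5,7}
pass 1: V {3,4,5,7}->{7}; W {3,4,6}->{3,4}; X {3,4,5}->{3,4}
pass 2: no change
Fixpoint after 2 passes: D(V) = {7}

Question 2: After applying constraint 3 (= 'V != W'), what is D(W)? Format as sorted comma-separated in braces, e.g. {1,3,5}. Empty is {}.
Answer: {3,4}

Derivation:
Constraint 1 (X + W = V) on D(X)={3,4,5} D(W)={3,4,6} D(V)={3,4,5,7}: X {3,4,5}->{3,4}; W {3,4,6}->{3,4}; V {3,4,5,7}->{7}
Constraint 2 (X != V) on D(X)={3,4} D(V)={7}: no change
Constraint 3 (V != W) on D(V)={7} D(W)={3,4}: no change
So after constraint 3: D(W) = {3,4}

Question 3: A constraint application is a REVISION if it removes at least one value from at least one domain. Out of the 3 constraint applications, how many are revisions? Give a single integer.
Constraint 1 (X + W = V) on D(X)={3,4,5} D(W)={3,4,6} D(V)={3,4,5,7}: X {3,4,5}->{3,4}; W {3,4,6}->{3,4}; V {3,4,5,7}->{7} => REVISION
Constraint 2 (X != V) on D(X)={3,4} D(V)={7}: no change => not a revision
Constraint 3 (V != W) on D(V)={7} D(W)={3,4}: no change => not a revision
Total revisions = 1

Answer: 1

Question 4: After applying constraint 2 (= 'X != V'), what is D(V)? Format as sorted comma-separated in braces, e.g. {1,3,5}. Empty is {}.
Constraint 1 (X + W = V) on D(X)={3,4,5} D(W)={3,4,6} D(V)={3,4,5,7}: X {3,4,5}->{3,4}; W {3,4,6}->{3,4}; V {3,4,5,7}->{7}
Constraint 2 (X != V) on D(X)={3,4} D(V)={7}: no change
So after constraint 2: D(V) = {7}

Answer: {7}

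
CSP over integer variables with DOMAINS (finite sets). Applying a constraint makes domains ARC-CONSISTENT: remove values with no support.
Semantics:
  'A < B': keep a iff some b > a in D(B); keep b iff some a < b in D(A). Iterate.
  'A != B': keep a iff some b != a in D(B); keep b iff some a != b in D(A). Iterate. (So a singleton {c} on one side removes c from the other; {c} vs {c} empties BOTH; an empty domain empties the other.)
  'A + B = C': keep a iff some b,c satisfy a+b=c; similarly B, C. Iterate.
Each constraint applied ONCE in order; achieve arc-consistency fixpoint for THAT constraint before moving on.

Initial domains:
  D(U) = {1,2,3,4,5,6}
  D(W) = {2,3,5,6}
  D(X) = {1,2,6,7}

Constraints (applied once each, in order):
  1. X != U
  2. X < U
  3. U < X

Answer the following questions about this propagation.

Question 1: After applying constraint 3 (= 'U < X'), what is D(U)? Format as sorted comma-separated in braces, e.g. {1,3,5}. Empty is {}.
Answer: {}

Derivation:
Constraint 1 (X != U) on D(X)={1,2,6,7} D(U)={1,2,3,4,5,6}: no change
Constraint 2 (X < U) on D(X)={1,2,6,7} D(U)={1,2,3,4,5,6}: X {1,2,6,7}->{1,2}; U {1,2,3,4,5,6}->{2,3,4,5,6}
Constraint 3 (U < X) on D(U)={2,3,4,5,6} D(X)={1,2}: U {2,3,4,5,6}->{}; X {1,2}->{}
So after constraint 3: D(U) = {}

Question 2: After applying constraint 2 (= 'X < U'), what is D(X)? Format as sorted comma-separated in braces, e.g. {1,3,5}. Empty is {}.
Constraint 1 (X != U) on D(X)={1,2,6,7} D(U)={1,2,3,4,5,6}: no change
Constraint 2 (X < U) on D(X)={1,2,6,7} D(U)={1,2,3,4,5,6}: X {1,2,6,7}->{1,2}; U {1,2,3,4,5,6}->{2,3,4,5,6}
So after constraint 2: D(X) = {1,2}

Answer: {1,2}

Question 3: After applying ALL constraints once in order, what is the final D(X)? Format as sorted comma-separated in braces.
Answer: {}

Derivation:
Constraint 1 (X != U) on D(X)={1,2,6,7} D(U)={1,2,3,4,5,6}: no change
Constraint 2 (X < U) on D(X)={1,2,6,7} D(U)={1,2,3,4,5,6}: X {1,2,6,7}->{1,2}; U {1,2,3,4,5,6}->{2,3,4,5,6}
Constraint 3 (U < X) on D(U)={2,3,4,5,6} D(X)={1,2}: U {2,3,4,5,6}->{}; X {1,2}->{}
So after all 3 constraints: D(X) = {}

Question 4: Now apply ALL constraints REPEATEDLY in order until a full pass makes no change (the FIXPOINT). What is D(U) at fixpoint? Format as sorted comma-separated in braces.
Answer: {}

Derivation:
pass 0 (initial): D(U)={1,2,3,4,5,6}
pass 1: U {1,2,3,4,5,6}->{}; X {1,2,6,7}->{}
pass 2: no change
Fixpoint after 2 passes: D(U) = {}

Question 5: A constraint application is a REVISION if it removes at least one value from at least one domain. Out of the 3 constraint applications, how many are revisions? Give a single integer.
Constraint 1 (X != U) on D(X)={1,2,6,7} D(U)={1,2,3,4,5,6}: no change => not a revision
Constraint 2 (X < U) on D(X)={1,2,6,7} D(U)={1,2,3,4,5,6}: X {1,2,6,7}->{1,2}; U {1,2,3,4,5,6}->{2,3,4,5,6} => REVISION
Constraint 3 (U < X) on D(U)={2,3,4,5,6} D(X)={1,2}: U {2,3,4,5,6}->{}; X {1,2}->{} => REVISION
Total revisions = 2

Answer: 2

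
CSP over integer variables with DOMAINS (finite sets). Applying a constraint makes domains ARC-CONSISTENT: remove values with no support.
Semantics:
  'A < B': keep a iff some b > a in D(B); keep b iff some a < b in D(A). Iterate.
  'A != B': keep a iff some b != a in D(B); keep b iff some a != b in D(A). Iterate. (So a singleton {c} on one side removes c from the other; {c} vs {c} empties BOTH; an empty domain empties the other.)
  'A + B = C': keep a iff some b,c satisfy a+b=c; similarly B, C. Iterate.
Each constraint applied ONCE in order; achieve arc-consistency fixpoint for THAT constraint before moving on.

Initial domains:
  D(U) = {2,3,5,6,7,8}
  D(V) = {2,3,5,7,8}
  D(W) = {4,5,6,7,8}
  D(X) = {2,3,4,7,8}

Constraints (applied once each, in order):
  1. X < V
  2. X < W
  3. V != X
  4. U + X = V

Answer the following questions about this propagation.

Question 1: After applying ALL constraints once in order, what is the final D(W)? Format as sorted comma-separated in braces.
Constraint 1 (X < V) on D(X)={2,3,4,7,8} D(V)={2,3,5,7,8}: X {2,3,4,7,8}->{2,3,4,7}; V {2,3,5,7,8}->{3,5,7,8}
Constraint 2 (X < W) on D(X)={2,3,4,7} D(W)={4,5,6,7,8}: no change
Constraint 3 (V != X) on D(V)={3,5,7,8} D(X)={2,3,4,7}: no change
Constraint 4 (U + X = V) on D(U)={2,3,5,6,7,8} D(X)={2,3,4,7} D(V)={3,5,7,8}: U {2,3,5,6,7,8}->{2,3,5,6}; X {2,3,4,7}->{2,3,4}; V {3,5,7,8}->{5,7,8}
So after all 4 constraints: D(W) = {4,5,6,7,8}

Answer: {4,5,6,7,8}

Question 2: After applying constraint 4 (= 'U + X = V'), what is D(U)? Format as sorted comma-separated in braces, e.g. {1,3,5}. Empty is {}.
Constraint 1 (X < V) on D(X)={2,3,4,7,8} D(V)={2,3,5,7,8}: X {2,3,4,7,8}->{2,3,4,7}; V {2,3,5,7,8}->{3,5,7,8}
Constraint 2 (X < W) on D(X)={2,3,4,7} D(W)={4,5,6,7,8}: no change
Constraint 3 (V != X) on D(V)={3,5,7,8} D(X)={2,3,4,7}: no change
Constraint 4 (U + X = V) on D(U)={2,3,5,6,7,8} D(X)={2,3,4,7} D(V)={3,5,7,8}: U {2,3,5,6,7,8}->{2,3,5,6}; X {2,3,4,7}->{2,3,4}; V {3,5,7,8}->{5,7,8}
So after constraint 4: D(U) = {2,3,5,6}

Answer: {2,3,5,6}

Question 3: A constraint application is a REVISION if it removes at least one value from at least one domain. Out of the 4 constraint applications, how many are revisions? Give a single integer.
Constraint 1 (X < V) on D(X)={2,3,4,7,8} D(V)={2,3,5,7,8}: X {2,3,4,7,8}->{2,3,4,7}; V {2,3,5,7,8}->{3,5,7,8} => REVISION
Constraint 2 (X < W) on D(X)={2,3,4,7} D(W)={4,5,6,7,8}: no change => not a revision
Constraint 3 (V != X) on D(V)={3,5,7,8} D(X)={2,3,4,7}: no change => not a revision
Constraint 4 (U + X = V) on D(U)={2,3,5,6,7,8} D(X)={2,3,4,7} D(V)={3,5,7,8}: U {2,3,5,6,7,8}->{2,3,5,6}; X {2,3,4,7}->{2,3,4}; V {3,5,7,8}->{5,7,8} => REVISION
Total revisions = 2

Answer: 2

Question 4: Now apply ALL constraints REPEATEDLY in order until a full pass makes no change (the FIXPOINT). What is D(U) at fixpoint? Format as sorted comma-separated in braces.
Answer: {2,3,5,6}

Derivation:
pass 0 (initial): D(U)={2,3,5,6,7,8}
pass 1: U {2,3,5,6,7,8}->{2,3,5,6}; V {2,3,5,7,8}->{5,7,8}; X {2,3,4,7,8}->{2,3,4}
pass 2: no change
Fixpoint after 2 passes: D(U) = {2,3,5,6}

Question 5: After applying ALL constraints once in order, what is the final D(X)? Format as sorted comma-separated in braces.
Constraint 1 (X < V) on D(X)={2,3,4,7,8} D(V)={2,3,5,7,8}: X {2,3,4,7,8}->{2,3,4,7}; V {2,3,5,7,8}->{3,5,7,8}
Constraint 2 (X < W) on D(X)={2,3,4,7} D(W)={4,5,6,7,8}: no change
Constraint 3 (V != X) on D(V)={3,5,7,8} D(X)={2,3,4,7}: no change
Constraint 4 (U + X = V) on D(U)={2,3,5,6,7,8} D(X)={2,3,4,7} D(V)={3,5,7,8}: U {2,3,5,6,7,8}->{2,3,5,6}; X {2,3,4,7}->{2,3,4}; V {3,5,7,8}->{5,7,8}
So after all 4 constraints: D(X) = {2,3,4}

Answer: {2,3,4}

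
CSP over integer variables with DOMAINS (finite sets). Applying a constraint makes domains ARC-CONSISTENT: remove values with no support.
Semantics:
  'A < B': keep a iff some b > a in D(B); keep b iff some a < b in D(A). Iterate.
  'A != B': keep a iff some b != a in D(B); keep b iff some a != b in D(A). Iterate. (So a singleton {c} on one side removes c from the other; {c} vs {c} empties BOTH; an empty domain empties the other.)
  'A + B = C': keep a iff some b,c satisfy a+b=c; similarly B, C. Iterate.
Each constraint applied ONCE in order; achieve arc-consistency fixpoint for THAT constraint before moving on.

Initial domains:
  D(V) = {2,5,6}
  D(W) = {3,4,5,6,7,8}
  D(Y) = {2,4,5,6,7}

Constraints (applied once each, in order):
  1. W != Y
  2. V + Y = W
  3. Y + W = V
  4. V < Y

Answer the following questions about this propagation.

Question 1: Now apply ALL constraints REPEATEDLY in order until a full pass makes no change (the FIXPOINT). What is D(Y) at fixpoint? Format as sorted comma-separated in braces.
pass 0 (initial): D(Y)={2,4,5,6,7}
pass 1: V {2,5,6}->{}; W {3,4,5,6,7,8}->{4}; Y {2,4,5,6,7}->{}
pass 2: W {4}->{}
pass 3: no change
Fixpoint after 3 passes: D(Y) = {}

Answer: {}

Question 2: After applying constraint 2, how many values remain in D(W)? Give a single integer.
Constraint 1 (W != Y) on D(W)={3,4,5,6,7,8} D(Y)={2,4,5,6,7}: no change
Constraint 2 (V + Y = W) on D(V)={2,5,6} D(Y)={2,4,5,6,7} D(W)={3,4,5,6,7,8}: Y {2,4,5,6,7}->{2,4,5,6}; W {3,4,5,6,7,8}->{4,6,7,8}
So after constraint 2: D(W)={4,6,7,8}, size = 4

Answer: 4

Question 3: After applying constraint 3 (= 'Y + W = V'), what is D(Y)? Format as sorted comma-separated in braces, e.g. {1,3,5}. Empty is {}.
Answer: {2}

Derivation:
Constraint 1 (W != Y) on D(W)={3,4,5,6,7,8} D(Y)={2,4,5,6,7}: no change
Constraint 2 (V + Y = W) on D(V)={2,5,6} D(Y)={2,4,5,6,7} D(W)={3,4,5,6,7,8}: Y {2,4,5,6,7}->{2,4,5,6}; W {3,4,5,6,7,8}->{4,6,7,8}
Constraint 3 (Y + W = V) on D(Y)={2,4,5,6} D(W)={4,6,7,8} D(V)={2,5,6}: Y {2,4,5,6}->{2}; W {4,6,7,8}->{4}; V {2,5,6}->{6}
So after constraint 3: D(Y) = {2}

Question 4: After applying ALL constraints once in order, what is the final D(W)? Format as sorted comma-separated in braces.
Answer: {4}

Derivation:
Constraint 1 (W != Y) on D(W)={3,4,5,6,7,8} D(Y)={2,4,5,6,7}: no change
Constraint 2 (V + Y = W) on D(V)={2,5,6} D(Y)={2,4,5,6,7} D(W)={3,4,5,6,7,8}: Y {2,4,5,6,7}->{2,4,5,6}; W {3,4,5,6,7,8}->{4,6,7,8}
Constraint 3 (Y + W = V) on D(Y)={2,4,5,6} D(W)={4,6,7,8} D(V)={2,5,6}: Y {2,4,5,6}->{2}; W {4,6,7,8}->{4}; V {2,5,6}->{6}
Constraint 4 (V < Y) on D(V)={6} D(Y)={2}: V {6}->{}; Y {2}->{}
So after all 4 constraints: D(W) = {4}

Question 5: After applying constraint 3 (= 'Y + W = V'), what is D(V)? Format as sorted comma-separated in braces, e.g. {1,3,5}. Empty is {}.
Constraint 1 (W != Y) on D(W)={3,4,5,6,7,8} D(Y)={2,4,5,6,7}: no change
Constraint 2 (V + Y = W) on D(V)={2,5,6} D(Y)={2,4,5,6,7} D(W)={3,4,5,6,7,8}: Y {2,4,5,6,7}->{2,4,5,6}; W {3,4,5,6,7,8}->{4,6,7,8}
Constraint 3 (Y + W = V) on D(Y)={2,4,5,6} D(W)={4,6,7,8} D(V)={2,5,6}: Y {2,4,5,6}->{2}; W {4,6,7,8}->{4}; V {2,5,6}->{6}
So after constraint 3: D(V) = {6}

Answer: {6}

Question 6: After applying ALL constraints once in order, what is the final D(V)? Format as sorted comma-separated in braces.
Answer: {}

Derivation:
Constraint 1 (W != Y) on D(W)={3,4,5,6,7,8} D(Y)={2,4,5,6,7}: no change
Constraint 2 (V + Y = W) on D(V)={2,5,6} D(Y)={2,4,5,6,7} D(W)={3,4,5,6,7,8}: Y {2,4,5,6,7}->{2,4,5,6}; W {3,4,5,6,7,8}->{4,6,7,8}
Constraint 3 (Y + W = V) on D(Y)={2,4,5,6} D(W)={4,6,7,8} D(V)={2,5,6}: Y {2,4,5,6}->{2}; W {4,6,7,8}->{4}; V {2,5,6}->{6}
Constraint 4 (V < Y) on D(V)={6} D(Y)={2}: V {6}->{}; Y {2}->{}
So after all 4 constraints: D(V) = {}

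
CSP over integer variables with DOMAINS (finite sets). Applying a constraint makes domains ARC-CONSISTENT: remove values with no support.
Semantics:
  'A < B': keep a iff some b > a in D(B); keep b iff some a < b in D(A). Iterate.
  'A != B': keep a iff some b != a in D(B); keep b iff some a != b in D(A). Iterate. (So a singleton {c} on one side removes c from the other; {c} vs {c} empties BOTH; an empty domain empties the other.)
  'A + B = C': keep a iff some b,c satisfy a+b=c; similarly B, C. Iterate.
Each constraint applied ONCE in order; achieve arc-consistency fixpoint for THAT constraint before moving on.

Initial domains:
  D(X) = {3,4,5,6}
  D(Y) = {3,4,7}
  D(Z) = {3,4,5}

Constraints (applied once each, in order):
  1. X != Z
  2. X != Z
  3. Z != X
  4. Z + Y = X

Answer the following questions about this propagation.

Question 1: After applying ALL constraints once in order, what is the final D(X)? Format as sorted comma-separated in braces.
Constraint 1 (X != Z) on D(X)={3,4,5,6} D(Z)={3,4,5}: no change
Constraint 2 (X != Z) on D(X)={3,4,5,6} D(Z)={3,4,5}: no change
Constraint 3 (Z != X) on D(Z)={3,4,5} D(X)={3,4,5,6}: no change
Constraint 4 (Z + Y = X) on D(Z)={3,4,5} D(Y)={3,4,7} D(X)={3,4,5,6}: Z {3,4,5}->{3}; Y {3,4,7}->{3}; X {3,4,5,6}->{6}
So after all 4 constraints: D(X) = {6}

Answer: {6}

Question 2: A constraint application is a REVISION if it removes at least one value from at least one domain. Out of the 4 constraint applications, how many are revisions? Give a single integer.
Answer: 1

Derivation:
Constraint 1 (X != Z) on D(X)={3,4,5,6} D(Z)={3,4,5}: no change => not a revision
Constraint 2 (X != Z) on D(X)={3,4,5,6} D(Z)={3,4,5}: no change => not a revision
Constraint 3 (Z != X) on D(Z)={3,4,5} D(X)={3,4,5,6}: no change => not a revision
Constraint 4 (Z + Y = X) on D(Z)={3,4,5} D(Y)={3,4,7} D(X)={3,4,5,6}: Z {3,4,5}->{3}; Y {3,4,7}->{3}; X {3,4,5,6}->{6} => REVISION
Total revisions = 1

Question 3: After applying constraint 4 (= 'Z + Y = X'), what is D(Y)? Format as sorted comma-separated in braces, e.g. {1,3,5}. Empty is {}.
Answer: {3}

Derivation:
Constraint 1 (X != Z) on D(X)={3,4,5,6} D(Z)={3,4,5}: no change
Constraint 2 (X != Z) on D(X)={3,4,5,6} D(Z)={3,4,5}: no change
Constraint 3 (Z != X) on D(Z)={3,4,5} D(X)={3,4,5,6}: no change
Constraint 4 (Z + Y = X) on D(Z)={3,4,5} D(Y)={3,4,7} D(X)={3,4,5,6}: Z {3,4,5}->{3}; Y {3,4,7}->{3}; X {3,4,5,6}->{6}
So after constraint 4: D(Y) = {3}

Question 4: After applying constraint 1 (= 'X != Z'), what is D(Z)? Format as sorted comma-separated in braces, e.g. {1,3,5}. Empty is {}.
Answer: {3,4,5}

Derivation:
Constraint 1 (X != Z) on D(X)={3,4,5,6} D(Z)={3,4,5}: no change
So after constraint 1: D(Z) = {3,4,5}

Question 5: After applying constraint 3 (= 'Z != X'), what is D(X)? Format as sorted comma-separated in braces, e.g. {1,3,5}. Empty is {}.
Answer: {3,4,5,6}

Derivation:
Constraint 1 (X != Z) on D(X)={3,4,5,6} D(Z)={3,4,5}: no change
Constraint 2 (X != Z) on D(X)={3,4,5,6} D(Z)={3,4,5}: no change
Constraint 3 (Z != X) on D(Z)={3,4,5} D(X)={3,4,5,6}: no change
So after constraint 3: D(X) = {3,4,5,6}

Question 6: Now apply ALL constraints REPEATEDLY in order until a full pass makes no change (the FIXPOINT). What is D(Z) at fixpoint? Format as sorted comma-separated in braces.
pass 0 (initial): D(Z)={3,4,5}
pass 1: X {3,4,5,6}->{6}; Y {3,4,7}->{3}; Z {3,4,5}->{3}
pass 2: no change
Fixpoint after 2 passes: D(Z) = {3}

Answer: {3}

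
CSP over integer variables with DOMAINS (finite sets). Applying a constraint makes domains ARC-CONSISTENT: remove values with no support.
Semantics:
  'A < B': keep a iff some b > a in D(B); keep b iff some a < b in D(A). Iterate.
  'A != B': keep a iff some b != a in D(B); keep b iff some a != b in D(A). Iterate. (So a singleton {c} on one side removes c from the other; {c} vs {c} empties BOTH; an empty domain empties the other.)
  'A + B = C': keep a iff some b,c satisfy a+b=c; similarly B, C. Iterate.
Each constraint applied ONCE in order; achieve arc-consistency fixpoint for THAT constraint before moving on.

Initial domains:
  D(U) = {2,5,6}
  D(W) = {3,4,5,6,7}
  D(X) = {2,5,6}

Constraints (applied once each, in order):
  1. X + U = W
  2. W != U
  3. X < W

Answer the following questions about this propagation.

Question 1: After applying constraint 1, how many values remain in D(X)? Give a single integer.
Constraint 1 (X + U = W) on D(X)={2,5,6} D(U)={2,5,6} D(W)={3,4,5,6,7}: X {2,5,6}->{2,5}; U {2,5,6}->{2,5}; W {3,4,5,6,7}->{4,7}
So after constraint 1: D(X)={2,5}, size = 2

Answer: 2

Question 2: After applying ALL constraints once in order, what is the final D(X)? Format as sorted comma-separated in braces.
Constraint 1 (X + U = W) on D(X)={2,5,6} D(U)={2,5,6} D(W)={3,4,5,6,7}: X {2,5,6}->{2,5}; U {2,5,6}->{2,5}; W {3,4,5,6,7}->{4,7}
Constraint 2 (W != U) on D(W)={4,7} D(U)={2,5}: no change
Constraint 3 (X < W) on D(X)={2,5} D(W)={4,7}: no change
So after all 3 constraints: D(X) = {2,5}

Answer: {2,5}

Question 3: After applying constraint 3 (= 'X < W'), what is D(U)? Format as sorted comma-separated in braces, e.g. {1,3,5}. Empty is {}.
Constraint 1 (X + U = W) on D(X)={2,5,6} D(U)={2,5,6} D(W)={3,4,5,6,7}: X {2,5,6}->{2,5}; U {2,5,6}->{2,5}; W {3,4,5,6,7}->{4,7}
Constraint 2 (W != U) on D(W)={4,7} D(U)={2,5}: no change
Constraint 3 (X < W) on D(X)={2,5} D(W)={4,7}: no change
So after constraint 3: D(U) = {2,5}

Answer: {2,5}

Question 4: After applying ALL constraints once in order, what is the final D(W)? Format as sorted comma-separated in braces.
Constraint 1 (X + U = W) on D(X)={2,5,6} D(U)={2,5,6} D(W)={3,4,5,6,7}: X {2,5,6}->{2,5}; U {2,5,6}->{2,5}; W {3,4,5,6,7}->{4,7}
Constraint 2 (W != U) on D(W)={4,7} D(U)={2,5}: no change
Constraint 3 (X < W) on D(X)={2,5} D(W)={4,7}: no change
So after all 3 constraints: D(W) = {4,7}

Answer: {4,7}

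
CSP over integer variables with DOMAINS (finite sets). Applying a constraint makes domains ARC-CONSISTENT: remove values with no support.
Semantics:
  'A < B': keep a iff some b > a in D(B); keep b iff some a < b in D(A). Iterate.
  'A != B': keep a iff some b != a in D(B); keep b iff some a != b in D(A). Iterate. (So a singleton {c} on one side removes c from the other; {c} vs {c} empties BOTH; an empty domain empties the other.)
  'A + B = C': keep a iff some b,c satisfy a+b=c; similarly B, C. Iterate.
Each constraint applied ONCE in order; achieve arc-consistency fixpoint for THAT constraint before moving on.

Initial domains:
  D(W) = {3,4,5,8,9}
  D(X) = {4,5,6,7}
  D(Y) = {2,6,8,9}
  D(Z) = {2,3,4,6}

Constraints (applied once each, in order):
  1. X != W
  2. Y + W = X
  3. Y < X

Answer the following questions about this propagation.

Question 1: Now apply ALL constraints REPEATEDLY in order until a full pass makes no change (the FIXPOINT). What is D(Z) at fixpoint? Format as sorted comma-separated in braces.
pass 0 (initial): D(Z)={2,3,4,6}
pass 1: W {3,4,5,8,9}->{3,4,5}; X {4,5,6,7}->{5,6,7}; Y {2,6,8,9}->{2}
pass 2: no change
Fixpoint after 2 passes: D(Z) = {2,3,4,6}

Answer: {2,3,4,6}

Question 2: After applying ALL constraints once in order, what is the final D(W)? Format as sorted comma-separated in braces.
Constraint 1 (X != W) on D(X)={4,5,6,7} D(W)={3,4,5,8,9}: no change
Constraint 2 (Y + W = X) on D(Y)={2,6,8,9} D(W)={3,4,5,8,9} D(X)={4,5,6,7}: Y {2,6,8,9}->{2}; W {3,4,5,8,9}->{3,4,5}; X {4,5,6,7}->{5,6,7}
Constraint 3 (Y < X) on D(Y)={2} D(X)={5,6,7}: no change
So after all 3 constraints: D(W) = {3,4,5}

Answer: {3,4,5}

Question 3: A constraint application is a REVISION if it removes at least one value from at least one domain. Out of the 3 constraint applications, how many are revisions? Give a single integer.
Answer: 1

Derivation:
Constraint 1 (X != W) on D(X)={4,5,6,7} D(W)={3,4,5,8,9}: no change => not a revision
Constraint 2 (Y + W = X) on D(Y)={2,6,8,9} D(W)={3,4,5,8,9} D(X)={4,5,6,7}: Y {2,6,8,9}->{2}; W {3,4,5,8,9}->{3,4,5}; X {4,5,6,7}->{5,6,7} => REVISION
Constraint 3 (Y < X) on D(Y)={2} D(X)={5,6,7}: no change => not a revision
Total revisions = 1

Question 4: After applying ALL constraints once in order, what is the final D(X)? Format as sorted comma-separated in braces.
Answer: {5,6,7}

Derivation:
Constraint 1 (X != W) on D(X)={4,5,6,7} D(W)={3,4,5,8,9}: no change
Constraint 2 (Y + W = X) on D(Y)={2,6,8,9} D(W)={3,4,5,8,9} D(X)={4,5,6,7}: Y {2,6,8,9}->{2}; W {3,4,5,8,9}->{3,4,5}; X {4,5,6,7}->{5,6,7}
Constraint 3 (Y < X) on D(Y)={2} D(X)={5,6,7}: no change
So after all 3 constraints: D(X) = {5,6,7}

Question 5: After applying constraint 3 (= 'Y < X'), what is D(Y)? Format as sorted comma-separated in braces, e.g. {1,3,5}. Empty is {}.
Answer: {2}

Derivation:
Constraint 1 (X != W) on D(X)={4,5,6,7} D(W)={3,4,5,8,9}: no change
Constraint 2 (Y + W = X) on D(Y)={2,6,8,9} D(W)={3,4,5,8,9} D(X)={4,5,6,7}: Y {2,6,8,9}->{2}; W {3,4,5,8,9}->{3,4,5}; X {4,5,6,7}->{5,6,7}
Constraint 3 (Y < X) on D(Y)={2} D(X)={5,6,7}: no change
So after constraint 3: D(Y) = {2}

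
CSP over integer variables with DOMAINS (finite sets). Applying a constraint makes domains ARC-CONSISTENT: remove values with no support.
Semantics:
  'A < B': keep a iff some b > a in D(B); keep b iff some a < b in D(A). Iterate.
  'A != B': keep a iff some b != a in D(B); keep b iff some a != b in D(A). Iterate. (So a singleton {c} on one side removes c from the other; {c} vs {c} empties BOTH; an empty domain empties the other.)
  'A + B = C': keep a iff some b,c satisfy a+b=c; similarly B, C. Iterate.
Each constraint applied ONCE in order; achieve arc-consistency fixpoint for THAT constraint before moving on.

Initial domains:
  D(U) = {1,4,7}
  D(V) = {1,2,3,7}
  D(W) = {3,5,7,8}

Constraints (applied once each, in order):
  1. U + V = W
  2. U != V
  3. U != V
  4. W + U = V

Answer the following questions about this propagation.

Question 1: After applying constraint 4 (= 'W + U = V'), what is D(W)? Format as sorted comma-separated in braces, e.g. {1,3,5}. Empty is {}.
Answer: {3}

Derivation:
Constraint 1 (U + V = W) on D(U)={1,4,7} D(V)={1,2,3,7} D(W)={3,5,7,8}: no change
Constraint 2 (U != V) on D(U)={1,4,7} D(V)={1,2,3,7}: no change
Constraint 3 (U != V) on D(U)={1,4,7} D(V)={1,2,3,7}: no change
Constraint 4 (W + U = V) on D(W)={3,5,7,8} D(U)={1,4,7} D(V)={1,2,3,7}: W {3,5,7,8}->{3}; U {1,4,7}->{4}; V {1,2,3,7}->{7}
So after constraint 4: D(W) = {3}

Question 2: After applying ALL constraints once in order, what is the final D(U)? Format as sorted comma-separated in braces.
Constraint 1 (U + V = W) on D(U)={1,4,7} D(V)={1,2,3,7} D(W)={3,5,7,8}: no change
Constraint 2 (U != V) on D(U)={1,4,7} D(V)={1,2,3,7}: no change
Constraint 3 (U != V) on D(U)={1,4,7} D(V)={1,2,3,7}: no change
Constraint 4 (W + U = V) on D(W)={3,5,7,8} D(U)={1,4,7} D(V)={1,2,3,7}: W {3,5,7,8}->{3}; U {1,4,7}->{4}; V {1,2,3,7}->{7}
So after all 4 constraints: D(U) = {4}

Answer: {4}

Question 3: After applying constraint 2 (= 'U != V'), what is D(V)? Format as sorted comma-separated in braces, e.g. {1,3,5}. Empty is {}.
Answer: {1,2,3,7}

Derivation:
Constraint 1 (U + V = W) on D(U)={1,4,7} D(V)={1,2,3,7} D(W)={3,5,7,8}: no change
Constraint 2 (U != V) on D(U)={1,4,7} D(V)={1,2,3,7}: no change
So after constraint 2: D(V) = {1,2,3,7}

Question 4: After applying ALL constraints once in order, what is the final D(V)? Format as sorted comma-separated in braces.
Constraint 1 (U + V = W) on D(U)={1,4,7} D(V)={1,2,3,7} D(W)={3,5,7,8}: no change
Constraint 2 (U != V) on D(U)={1,4,7} D(V)={1,2,3,7}: no change
Constraint 3 (U != V) on D(U)={1,4,7} D(V)={1,2,3,7}: no change
Constraint 4 (W + U = V) on D(W)={3,5,7,8} D(U)={1,4,7} D(V)={1,2,3,7}: W {3,5,7,8}->{3}; U {1,4,7}->{4}; V {1,2,3,7}->{7}
So after all 4 constraints: D(V) = {7}

Answer: {7}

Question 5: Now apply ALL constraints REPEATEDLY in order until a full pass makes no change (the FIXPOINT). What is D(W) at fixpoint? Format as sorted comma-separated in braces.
Answer: {}

Derivation:
pass 0 (initial): D(W)={3,5,7,8}
pass 1: U {1,4,7}->{4}; V {1,2,3,7}->{7}; W {3,5,7,8}->{3}
pass 2: U {4}->{}; V {7}->{}; W {3}->{}
pass 3: no change
Fixpoint after 3 passes: D(W) = {}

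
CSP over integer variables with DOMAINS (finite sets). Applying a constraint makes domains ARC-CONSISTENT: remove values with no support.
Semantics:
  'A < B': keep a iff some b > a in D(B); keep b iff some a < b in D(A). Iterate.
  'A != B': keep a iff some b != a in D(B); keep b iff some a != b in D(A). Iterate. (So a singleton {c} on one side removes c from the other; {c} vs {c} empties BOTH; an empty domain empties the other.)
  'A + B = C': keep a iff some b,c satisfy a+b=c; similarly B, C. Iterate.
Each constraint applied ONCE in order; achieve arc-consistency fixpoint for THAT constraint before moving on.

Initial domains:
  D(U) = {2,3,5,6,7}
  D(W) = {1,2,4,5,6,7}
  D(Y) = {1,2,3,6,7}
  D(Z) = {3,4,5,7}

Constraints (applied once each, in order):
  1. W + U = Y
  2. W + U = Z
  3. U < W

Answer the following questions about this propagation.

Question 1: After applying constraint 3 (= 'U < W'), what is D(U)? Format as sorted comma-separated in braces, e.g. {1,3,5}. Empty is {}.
Answer: {2,3}

Derivation:
Constraint 1 (W + U = Y) on D(W)={1,2,4,5,6,7} D(U)={2,3,5,6,7} D(Y)={1,2,3,6,7}: W {1,2,4,5,6,7}->{1,2,4,5}; U {2,3,5,6,7}->{2,3,5,6}; Y {1,2,3,6,7}->{3,6,7}
Constraint 2 (W + U = Z) on D(W)={1,2,4,5} D(U)={2,3,5,6} D(Z)={3,4,5,7}: no change
Constraint 3 (U < W) on D(U)={2,3,5,6} D(W)={1,2,4,5}: U {2,3,5,6}->{2,3}; W {1,2,4,5}->{4,5}
So after constraint 3: D(U) = {2,3}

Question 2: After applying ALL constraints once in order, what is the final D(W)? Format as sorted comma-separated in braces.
Answer: {4,5}

Derivation:
Constraint 1 (W + U = Y) on D(W)={1,2,4,5,6,7} D(U)={2,3,5,6,7} D(Y)={1,2,3,6,7}: W {1,2,4,5,6,7}->{1,2,4,5}; U {2,3,5,6,7}->{2,3,5,6}; Y {1,2,3,6,7}->{3,6,7}
Constraint 2 (W + U = Z) on D(W)={1,2,4,5} D(U)={2,3,5,6} D(Z)={3,4,5,7}: no change
Constraint 3 (U < W) on D(U)={2,3,5,6} D(W)={1,2,4,5}: U {2,3,5,6}->{2,3}; W {1,2,4,5}->{4,5}
So after all 3 constraints: D(W) = {4,5}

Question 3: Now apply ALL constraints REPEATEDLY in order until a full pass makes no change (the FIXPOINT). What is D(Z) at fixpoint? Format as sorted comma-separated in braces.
Answer: {7}

Derivation:
pass 0 (initial): D(Z)={3,4,5,7}
pass 1: U {2,3,5,6,7}->{2,3}; W {1,2,4,5,6,7}->{4,5}; Y {1,2,3,6,7}->{3,6,7}
pass 2: Y {3,6,7}->{6,7}; Z {3,4,5,7}->{7}
pass 3: no change
Fixpoint after 3 passes: D(Z) = {7}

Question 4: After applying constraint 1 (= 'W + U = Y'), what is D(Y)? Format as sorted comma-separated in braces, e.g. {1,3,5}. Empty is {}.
Answer: {3,6,7}

Derivation:
Constraint 1 (W + U = Y) on D(W)={1,2,4,5,6,7} D(U)={2,3,5,6,7} D(Y)={1,2,3,6,7}: W {1,2,4,5,6,7}->{1,2,4,5}; U {2,3,5,6,7}->{2,3,5,6}; Y {1,2,3,6,7}->{3,6,7}
So after constraint 1: D(Y) = {3,6,7}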